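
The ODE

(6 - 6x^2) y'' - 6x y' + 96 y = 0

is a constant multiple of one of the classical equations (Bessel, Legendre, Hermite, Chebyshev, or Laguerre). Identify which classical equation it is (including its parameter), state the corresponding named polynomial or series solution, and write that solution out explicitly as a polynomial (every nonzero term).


All three coefficients share the factor 6; dividing through by 6 gives  (1 - x^2) y'' - x y' + 16 y = 0.
This matches the Chebyshev equation (1 - x^2) y'' - x y' + n^2 y = 0 (note the -x y' term, not -2x y') with n^2 = 16, so n = 4; the polynomial solution is T_4(x).
With y = sum_k a_k x^k, matching x^k gives (k+2)(k+1) a_{k+2} = (k^2 - n^2) a_k = (k - 4)(k + 4) a_k. The right side vanishes at k = 4, so the series with the parity of 4 terminates at degree 4.
Standard normalization: leading coefficient of T_n is 2^(n-1), so a_4 = 2^3 = 8. Work downward with a_k = (k+1)(k+2) a_{k+2} / ((k - 4)(k + 4)):
  a_2 = (3)(4)(8) / ((2 - 4)(2 + 4)) = 96/(-12) = -8
  a_0 = (1)(2)(-8) / ((0 - 4)(0 + 4)) = -16/(-16) = 1
Hence T_4(x) = 8 x^4 - 8 x^2 + 1.

T_4(x); series = 8 x^4 - 8 x^2 + 1


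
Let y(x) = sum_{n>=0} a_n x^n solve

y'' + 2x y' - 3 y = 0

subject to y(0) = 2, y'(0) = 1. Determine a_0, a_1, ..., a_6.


Ansatz: y(x) = sum_{n>=0} a_n x^n, so y'(x) = sum_{n>=1} n a_n x^(n-1) and y''(x) = sum_{n>=2} n(n-1) a_n x^(n-2).
Substitute into P(x) y'' + Q(x) y' + R(x) y = 0 with P(x) = 1, Q(x) = 2x, R(x) = -3, and match powers of x.
Initial conditions: a_0 = 2, a_1 = 1.
Setting the coefficient of each power of x to zero and solving order by order (substituting the coefficients already found):
  x^0: 2 a_2 - 3 a_0 = 0  ->  2 a_2 = 3 a_0 = 6  ->  a_2 = 3
  x^1: 6 a_3 - a_1 = 0  ->  6 a_3 = a_1 = 1  ->  a_3 = 1/6
  x^2: 12 a_4 + a_2 = 0  ->  12 a_4 = -a_2 = -3  ->  a_4 = -1/4
  x^3: 20 a_5 + 3 a_3 = 0  ->  20 a_5 = -3 a_3 = -1/2  ->  a_5 = -1/40
  x^4: 30 a_6 + 5 a_4 = 0  ->  30 a_6 = -5 a_4 = 5/4  ->  a_6 = 1/24
Truncated series: y(x) = 2 + x + 3 x^2 + (1/6) x^3 - (1/4) x^4 - (1/40) x^5 + (1/24) x^6 + O(x^7).

a_0 = 2; a_1 = 1; a_2 = 3; a_3 = 1/6; a_4 = -1/4; a_5 = -1/40; a_6 = 1/24


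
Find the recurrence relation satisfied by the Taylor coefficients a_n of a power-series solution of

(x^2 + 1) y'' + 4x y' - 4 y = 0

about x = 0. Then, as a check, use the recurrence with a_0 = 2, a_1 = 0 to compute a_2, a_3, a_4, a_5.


Substitute y = sum_n a_n x^n.
(1 + 1 x^2) y'' contributes (n+2)(n+1) a_{n+2} + n(n-1) a_n at x^n.
4 x y'(x) contributes 4 n a_n at x^n.
-4 y(x) contributes -4 a_n at x^n.
Matching x^n: (n+2)(n+1) a_{n+2} + (n(n-1) + 4 n - 4) a_n = 0.
Thus a_{n+2} = (-n(n-1) - 4 n + 4) / ((n+1)(n+2)) * a_n.

Check with a_0 = 2, a_1 = 0 (apply the recurrence for n = 0, 1, 2, 3): a_0 = 2, a_1 = 0, a_2 = 4, a_3 = 0, a_4 = -2, a_5 = 0.

a_(n+2) = (-n(n-1) - 4 n + 4) / ((n+1)(n+2)) * a_n; check: a_0 = 2, a_1 = 0, a_2 = 4, a_3 = 0, a_4 = -2, a_5 = 0


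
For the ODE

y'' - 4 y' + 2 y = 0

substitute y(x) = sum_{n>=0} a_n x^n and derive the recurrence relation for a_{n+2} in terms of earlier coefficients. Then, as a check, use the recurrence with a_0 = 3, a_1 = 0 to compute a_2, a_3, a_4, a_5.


Substitute y = sum_n a_n x^n.
y''(x) has coefficient (n+2)(n+1) a_{n+2} at x^n;
-4 y'(x) has coefficient -4 (n+1) a_{n+1} at x^n;
2 y(x) has coefficient 2 a_n at x^n.
Matching x^n: (n+2)(n+1) a_{n+2} - 4 (n+1) a_{n+1} + 2 a_n = 0.
Thus a_{n+2} = [4 (n+1) a_{n+1} - 2 a_n] / ((n+1)(n+2)).

Check with a_0 = 3, a_1 = 0 (apply the recurrence for n = 0, 1, 2, 3): a_0 = 3, a_1 = 0, a_2 = -3, a_3 = -4, a_4 = -7/2, a_5 = -12/5.

a_(n+2) = [4 (n+1) a_(n+1) - 2 a_n] / ((n+1)(n+2)); check: a_0 = 3, a_1 = 0, a_2 = -3, a_3 = -4, a_4 = -7/2, a_5 = -12/5


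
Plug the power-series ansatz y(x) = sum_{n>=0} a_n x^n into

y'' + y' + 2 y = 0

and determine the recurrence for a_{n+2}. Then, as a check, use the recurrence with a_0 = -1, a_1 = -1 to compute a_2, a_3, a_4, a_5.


Substitute y = sum_n a_n x^n.
y''(x) has coefficient (n+2)(n+1) a_{n+2} at x^n;
y'(x) has coefficient (n+1) a_{n+1} at x^n;
2 y(x) has coefficient 2 a_n at x^n.
Matching x^n: (n+2)(n+1) a_{n+2} + (n+1) a_{n+1} + 2 a_n = 0.
Thus a_{n+2} = [-(n+1) a_{n+1} - 2 a_n] / ((n+1)(n+2)).

Check with a_0 = -1, a_1 = -1 (apply the recurrence for n = 0, 1, 2, 3): a_0 = -1, a_1 = -1, a_2 = 3/2, a_3 = -1/6, a_4 = -5/24, a_5 = 7/120.

a_(n+2) = [-(n+1) a_(n+1) - 2 a_n] / ((n+1)(n+2)); check: a_0 = -1, a_1 = -1, a_2 = 3/2, a_3 = -1/6, a_4 = -5/24, a_5 = 7/120


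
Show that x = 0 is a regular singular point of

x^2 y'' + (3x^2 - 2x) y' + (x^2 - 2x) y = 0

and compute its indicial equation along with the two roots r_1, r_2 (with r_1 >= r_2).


Divide by x^2 to reach normal form y'' + P_1(x) y' + P_2(x) y = 0 with P_1(x) = 3 - 2/x and P_2(x) = 1 - 2/x.
x = 0 is a singular point because the y'-coefficient 3 - 2/x has a pole at x = 0 and the y-coefficient 1 - 2/x has a pole at x = 0.
It is a regular singular point because x P_1(x) = p(x) = 3x - 2 and x^2 P_2(x) = q(x) = x^2 - 2x are polynomials, hence analytic at x = 0.
p(0) = -2,  q(0) = 0.
Indicial equation: r(r-1) + p(0) r + q(0) = 0, i.e. r^2 + (p(0) - 1) r + q(0) = 0, i.e. r^2 - 3 r = 0.
Discriminant: (-3)^2 - 4(0) = 9, so r = (3 ± 3)/2.
Solving: r_1 = 3, r_2 = 0.

indicial: r^2 - 3 r = 0; roots r_1 = 3, r_2 = 0


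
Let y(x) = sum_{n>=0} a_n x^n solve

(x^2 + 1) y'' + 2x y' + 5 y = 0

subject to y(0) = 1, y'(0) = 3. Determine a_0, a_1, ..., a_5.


Ansatz: y(x) = sum_{n>=0} a_n x^n, so y'(x) = sum_{n>=1} n a_n x^(n-1) and y''(x) = sum_{n>=2} n(n-1) a_n x^(n-2).
Substitute into P(x) y'' + Q(x) y' + R(x) y = 0 with P(x) = x^2 + 1, Q(x) = 2x, R(x) = 5, and match powers of x.
Initial conditions: a_0 = 1, a_1 = 3.
Setting the coefficient of each power of x to zero and solving order by order (substituting the coefficients already found):
  x^0: 2 a_2 + 5 a_0 = 0  ->  2 a_2 = -5 a_0 = -5  ->  a_2 = -5/2
  x^1: 6 a_3 + 7 a_1 = 0  ->  6 a_3 = -7 a_1 = -21  ->  a_3 = -7/2
  x^2: 12 a_4 + 11 a_2 = 0  ->  12 a_4 = -11 a_2 = 55/2  ->  a_4 = 55/24
  x^3: 20 a_5 + 17 a_3 = 0  ->  20 a_5 = -17 a_3 = 119/2  ->  a_5 = 119/40
Truncated series: y(x) = 1 + 3 x - (5/2) x^2 - (7/2) x^3 + (55/24) x^4 + (119/40) x^5 + O(x^6).

a_0 = 1; a_1 = 3; a_2 = -5/2; a_3 = -7/2; a_4 = 55/24; a_5 = 119/40


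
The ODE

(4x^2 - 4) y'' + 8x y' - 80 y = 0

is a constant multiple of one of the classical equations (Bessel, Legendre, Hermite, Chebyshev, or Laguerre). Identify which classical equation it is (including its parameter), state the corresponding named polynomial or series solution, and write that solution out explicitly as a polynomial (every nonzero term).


All three coefficients share the factor -4; dividing through by -4 gives  (1 - x^2) y'' - 2x y' + 20 y = 0.
This matches the Legendre equation (1 - x^2) y'' - 2x y' + n(n+1) y = 0 (note the -2x y' term) with n(n+1) = 20, so n = 4; the polynomial solution is P_4(x).
With y = sum_k a_k x^k, matching x^k gives (k+2)(k+1) a_{k+2} = [k(k+1) - n(n+1)] a_k = (k - 4)(k + 5) a_k. The right side vanishes at k = 4, so the series with the parity of 4 terminates at degree 4.
Standard normalization (P_n(1) = 1): leading coefficient (2n)!/(2^n (n!)^2) = 40320/(16*576) = 35/8, so a_4 = 35/8. Work downward with a_k = (k+1)(k+2) a_{k+2} / ((k - 4)(k + 5)):
  a_2 = (3)(4)(35/8) / ((2 - 4)(2 + 5)) = (105/2)/(-14) = -15/4
  a_0 = (1)(2)(-15/4) / ((0 - 4)(0 + 5)) = (-15/2)/(-20) = 3/8
Hence P_4(x) = 35 x^4/8 - 15 x^2/4 + 3/8.

P_4(x); series = 35 x^4/8 - 15 x^2/4 + 3/8


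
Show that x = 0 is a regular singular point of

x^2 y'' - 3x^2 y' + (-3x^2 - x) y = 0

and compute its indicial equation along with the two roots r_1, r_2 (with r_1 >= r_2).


Divide by x^2 to reach normal form y'' + P_1(x) y' + P_2(x) y = 0 with P_1(x) = -3 and P_2(x) = -3 - 1/x.
x = 0 is a singular point because the y-coefficient -3 - 1/x has a pole at x = 0.
It is a regular singular point because x P_1(x) = p(x) = -3x and x^2 P_2(x) = q(x) = -3x^2 - x are polynomials, hence analytic at x = 0.
p(0) = 0,  q(0) = 0.
Indicial equation: r(r-1) + p(0) r + q(0) = 0, i.e. r^2 + (p(0) - 1) r + q(0) = 0, i.e. r^2 - 1 r = 0.
Discriminant: (-1)^2 - 4(0) = 1, so r = (1 ± 1)/2.
Solving: r_1 = 1, r_2 = 0.

indicial: r^2 - 1 r = 0; roots r_1 = 1, r_2 = 0


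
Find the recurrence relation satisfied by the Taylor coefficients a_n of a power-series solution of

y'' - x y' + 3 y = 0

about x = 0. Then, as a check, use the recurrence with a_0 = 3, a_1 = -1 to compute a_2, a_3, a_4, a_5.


Substitute y = sum_n a_n x^n.
y''(x) has coefficient (n+2)(n+1) a_{n+2} at x^n;
-x y'(x) has coefficient -n a_n at x^n (shift);
3 y(x) has coefficient 3 a_n at x^n.
Matching x^n: (n+2)(n+1) a_{n+2} + (-n + 3) a_n = 0.
Thus a_{n+2} = (n - 3) / ((n+1)(n+2)) * a_n.

Check with a_0 = 3, a_1 = -1 (apply the recurrence for n = 0, 1, 2, 3): a_0 = 3, a_1 = -1, a_2 = -9/2, a_3 = 1/3, a_4 = 3/8, a_5 = 0.

a_(n+2) = (n - 3) / ((n+1)(n+2)) * a_n; check: a_0 = 3, a_1 = -1, a_2 = -9/2, a_3 = 1/3, a_4 = 3/8, a_5 = 0


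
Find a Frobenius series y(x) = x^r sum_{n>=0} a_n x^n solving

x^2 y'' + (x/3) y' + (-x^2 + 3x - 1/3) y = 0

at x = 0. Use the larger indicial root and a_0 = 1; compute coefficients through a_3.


Write in Frobenius form y'' + (p(x)/x) y' + (q(x)/x^2) y = 0:
  p(x) = 1/3,  q(x) = -x^2 + 3x - 1/3.
Indicial equation: r(r-1) + (1/3) r + (-1/3) = 0 -> roots r_1 = 1, r_2 = -1/3.
Take r = r_1 = 1. Let y(x) = x^r sum_{n>=0} a_n x^n with a_0 = 1.
Substitute y = x^r sum a_n x^n and match x^{r+n}. The recurrence is
  D(n) a_n + 3 a_{n-1} - 1 a_{n-2} = 0,  where D(n) = (r+n)(r+n-1) + (1/3)(r+n) + (-1/3).
  a_n = [-3 a_{n-1} + 1 a_{n-2}] / D(n).
Since the indicial polynomial factors as (r - r_1)(r - r_2), D(n) = (r_1 + n - r_1)(r_1 + n - r_2) = n(n + 4/3).
Evaluating step by step (a_0 = 1):
  n = 1: D(1) = 1(1 + 4/3) = 7/3; numerator = -3(1) = -3; a_1 = (-3)/(7/3) = -9/7
  n = 2: D(2) = 2(2 + 4/3) = 20/3; numerator = -3(-9/7) + 1(1) = 34/7; a_2 = (34/7)/(20/3) = 51/70
  n = 3: D(3) = 3(3 + 4/3) = 13; numerator = -3(51/70) + 1(-9/7) = -243/70; a_3 = (-243/70)/(13) = -243/910

r = 1; a_0 = 1; a_1 = -9/7; a_2 = 51/70; a_3 = -243/910


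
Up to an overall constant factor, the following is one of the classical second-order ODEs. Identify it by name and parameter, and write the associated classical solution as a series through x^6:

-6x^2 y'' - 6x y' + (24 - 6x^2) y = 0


All three coefficients share the factor -6; dividing through by -6 gives  x^2 y'' + x y' + (x^2 - 4) y = 0.
This matches the Bessel equation x^2 y'' + x y' + (x^2 - nu^2) y = 0 with nu^2 = 4, so nu = 2; the solution bounded at x = 0 is J_2(x).
Frobenius at x = 0: indicial roots ±nu; for r = nu the recurrence k(k + 2nu) c_k = -c_{k-2} gives the standard series J_nu(x) = sum_{k>=0} (-1)^k / (k! (k+nu)!) (x/2)^(2k+nu). Evaluate the first 3 terms:
  k = 0: (-1)^0 / (0! * 2! * 2^2) x^2 = 1/(1*2*4) x^2 = (1/8) x^2
  k = 1: (-1)^1 / (1! * 3! * 2^4) x^4 = -1/(1*6*16) x^4 = (-1/96) x^4
  k = 2: (-1)^2 / (2! * 4! * 2^6) x^6 = 1/(2*24*64) x^6 = (1/3072) x^6
Hence J_2(x) = x^6/3072 - x^4/96 + x^2/8 + ....

J_2(x); series = x^6/3072 - x^4/96 + x^2/8


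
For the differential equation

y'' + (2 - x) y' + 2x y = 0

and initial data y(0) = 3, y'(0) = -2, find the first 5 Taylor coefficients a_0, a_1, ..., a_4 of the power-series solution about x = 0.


Ansatz: y(x) = sum_{n>=0} a_n x^n, so y'(x) = sum_{n>=1} n a_n x^(n-1) and y''(x) = sum_{n>=2} n(n-1) a_n x^(n-2).
Substitute into P(x) y'' + Q(x) y' + R(x) y = 0 with P(x) = 1, Q(x) = 2 - x, R(x) = 2x, and match powers of x.
Initial conditions: a_0 = 3, a_1 = -2.
Setting the coefficient of each power of x to zero and solving order by order (substituting the coefficients already found):
  x^0: 2 a_2 + 2 a_1 = 0  ->  2 a_2 = -2 a_1 = 4  ->  a_2 = 2
  x^1: 6 a_3 + 4 a_2 - a_1 + 2 a_0 = 0  ->  6 a_3 = -4 a_2 + a_1 - 2 a_0 = -16  ->  a_3 = -8/3
  x^2: 12 a_4 + 6 a_3 - 2 a_2 + 2 a_1 = 0  ->  12 a_4 = -6 a_3 + 2 a_2 - 2 a_1 = 24  ->  a_4 = 2
Truncated series: y(x) = 3 - 2 x + 2 x^2 - (8/3) x^3 + 2 x^4 + O(x^5).

a_0 = 3; a_1 = -2; a_2 = 2; a_3 = -8/3; a_4 = 2


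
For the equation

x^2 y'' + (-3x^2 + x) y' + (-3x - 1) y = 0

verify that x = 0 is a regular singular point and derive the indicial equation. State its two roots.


Divide by x^2 to reach normal form y'' + P_1(x) y' + P_2(x) y = 0 with P_1(x) = -3 + 1/x and P_2(x) = -3/x - 1/x^2.
x = 0 is a singular point because the y'-coefficient -3 + 1/x has a pole at x = 0 and the y-coefficient -3/x - 1/x^2 has a pole at x = 0.
It is a regular singular point because x P_1(x) = p(x) = 1 - 3x and x^2 P_2(x) = q(x) = -3x - 1 are polynomials, hence analytic at x = 0.
p(0) = 1,  q(0) = -1.
Indicial equation: r(r-1) + p(0) r + q(0) = 0, i.e. r^2 + (p(0) - 1) r + q(0) = 0, i.e. r^2 - 1 = 0.
Discriminant: (0)^2 - 4(-1) = 4, so r = (0 ± 2)/2.
Solving: r_1 = 1, r_2 = -1.

indicial: r^2 - 1 = 0; roots r_1 = 1, r_2 = -1


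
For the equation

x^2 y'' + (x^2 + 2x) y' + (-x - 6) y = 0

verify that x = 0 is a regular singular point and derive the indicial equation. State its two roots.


Divide by x^2 to reach normal form y'' + P_1(x) y' + P_2(x) y = 0 with P_1(x) = 1 + 2/x and P_2(x) = -1/x - 6/x^2.
x = 0 is a singular point because the y'-coefficient 1 + 2/x has a pole at x = 0 and the y-coefficient -1/x - 6/x^2 has a pole at x = 0.
It is a regular singular point because x P_1(x) = p(x) = x + 2 and x^2 P_2(x) = q(x) = -x - 6 are polynomials, hence analytic at x = 0.
p(0) = 2,  q(0) = -6.
Indicial equation: r(r-1) + p(0) r + q(0) = 0, i.e. r^2 + (p(0) - 1) r + q(0) = 0, i.e. r^2 + 1 r - 6 = 0.
Discriminant: (1)^2 - 4(-6) = 25, so r = (-1 ± 5)/2.
Solving: r_1 = 2, r_2 = -3.

indicial: r^2 + 1 r - 6 = 0; roots r_1 = 2, r_2 = -3


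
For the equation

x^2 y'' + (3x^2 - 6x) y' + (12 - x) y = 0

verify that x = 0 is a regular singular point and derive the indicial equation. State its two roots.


Divide by x^2 to reach normal form y'' + P_1(x) y' + P_2(x) y = 0 with P_1(x) = 3 - 6/x and P_2(x) = -1/x + 12/x^2.
x = 0 is a singular point because the y'-coefficient 3 - 6/x has a pole at x = 0 and the y-coefficient -1/x + 12/x^2 has a pole at x = 0.
It is a regular singular point because x P_1(x) = p(x) = 3x - 6 and x^2 P_2(x) = q(x) = 12 - x are polynomials, hence analytic at x = 0.
p(0) = -6,  q(0) = 12.
Indicial equation: r(r-1) + p(0) r + q(0) = 0, i.e. r^2 + (p(0) - 1) r + q(0) = 0, i.e. r^2 - 7 r + 12 = 0.
Discriminant: (-7)^2 - 4(12) = 1, so r = (7 ± 1)/2.
Solving: r_1 = 4, r_2 = 3.

indicial: r^2 - 7 r + 12 = 0; roots r_1 = 4, r_2 = 3


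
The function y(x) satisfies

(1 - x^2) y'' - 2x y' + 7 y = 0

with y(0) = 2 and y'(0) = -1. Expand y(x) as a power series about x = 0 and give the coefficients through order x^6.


Ansatz: y(x) = sum_{n>=0} a_n x^n, so y'(x) = sum_{n>=1} n a_n x^(n-1) and y''(x) = sum_{n>=2} n(n-1) a_n x^(n-2).
Substitute into P(x) y'' + Q(x) y' + R(x) y = 0 with P(x) = 1 - x^2, Q(x) = -2x, R(x) = 7, and match powers of x.
Initial conditions: a_0 = 2, a_1 = -1.
Setting the coefficient of each power of x to zero and solving order by order (substituting the coefficients already found):
  x^0: 2 a_2 + 7 a_0 = 0  ->  2 a_2 = -7 a_0 = -14  ->  a_2 = -7
  x^1: 6 a_3 + 5 a_1 = 0  ->  6 a_3 = -5 a_1 = 5  ->  a_3 = 5/6
  x^2: 12 a_4 + a_2 = 0  ->  12 a_4 = -a_2 = 7  ->  a_4 = 7/12
  x^3: 20 a_5 - 5 a_3 = 0  ->  20 a_5 = 5 a_3 = 25/6  ->  a_5 = 5/24
  x^4: 30 a_6 - 13 a_4 = 0  ->  30 a_6 = 13 a_4 = 91/12  ->  a_6 = 91/360
Truncated series: y(x) = 2 - x - 7 x^2 + (5/6) x^3 + (7/12) x^4 + (5/24) x^5 + (91/360) x^6 + O(x^7).

a_0 = 2; a_1 = -1; a_2 = -7; a_3 = 5/6; a_4 = 7/12; a_5 = 5/24; a_6 = 91/360


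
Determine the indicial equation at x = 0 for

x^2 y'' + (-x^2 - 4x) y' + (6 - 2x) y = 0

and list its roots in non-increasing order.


Divide by x^2 to reach normal form y'' + P_1(x) y' + P_2(x) y = 0 with P_1(x) = -1 - 4/x and P_2(x) = -2/x + 6/x^2.
x = 0 is a singular point because the y'-coefficient -1 - 4/x has a pole at x = 0 and the y-coefficient -2/x + 6/x^2 has a pole at x = 0.
It is a regular singular point because x P_1(x) = p(x) = -x - 4 and x^2 P_2(x) = q(x) = 6 - 2x are polynomials, hence analytic at x = 0.
p(0) = -4,  q(0) = 6.
Indicial equation: r(r-1) + p(0) r + q(0) = 0, i.e. r^2 + (p(0) - 1) r + q(0) = 0, i.e. r^2 - 5 r + 6 = 0.
Discriminant: (-5)^2 - 4(6) = 1, so r = (5 ± 1)/2.
Solving: r_1 = 3, r_2 = 2.

indicial: r^2 - 5 r + 6 = 0; roots r_1 = 3, r_2 = 2


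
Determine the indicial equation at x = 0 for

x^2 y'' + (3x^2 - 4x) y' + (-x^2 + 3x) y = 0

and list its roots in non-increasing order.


Divide by x^2 to reach normal form y'' + P_1(x) y' + P_2(x) y = 0 with P_1(x) = 3 - 4/x and P_2(x) = -1 + 3/x.
x = 0 is a singular point because the y'-coefficient 3 - 4/x has a pole at x = 0 and the y-coefficient -1 + 3/x has a pole at x = 0.
It is a regular singular point because x P_1(x) = p(x) = 3x - 4 and x^2 P_2(x) = q(x) = -x^2 + 3x are polynomials, hence analytic at x = 0.
p(0) = -4,  q(0) = 0.
Indicial equation: r(r-1) + p(0) r + q(0) = 0, i.e. r^2 + (p(0) - 1) r + q(0) = 0, i.e. r^2 - 5 r = 0.
Discriminant: (-5)^2 - 4(0) = 25, so r = (5 ± 5)/2.
Solving: r_1 = 5, r_2 = 0.

indicial: r^2 - 5 r = 0; roots r_1 = 5, r_2 = 0


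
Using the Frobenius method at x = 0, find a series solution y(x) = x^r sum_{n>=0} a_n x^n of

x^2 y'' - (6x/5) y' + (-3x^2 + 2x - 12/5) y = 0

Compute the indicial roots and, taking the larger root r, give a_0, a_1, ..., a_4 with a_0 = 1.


Write in Frobenius form y'' + (p(x)/x) y' + (q(x)/x^2) y = 0:
  p(x) = -6/5,  q(x) = -3x^2 + 2x - 12/5.
Indicial equation: r(r-1) + (-6/5) r + (-12/5) = 0 -> roots r_1 = 3, r_2 = -4/5.
Take r = r_1 = 3. Let y(x) = x^r sum_{n>=0} a_n x^n with a_0 = 1.
Substitute y = x^r sum a_n x^n and match x^{r+n}. The recurrence is
  D(n) a_n + 2 a_{n-1} - 3 a_{n-2} = 0,  where D(n) = (r+n)(r+n-1) + (-6/5)(r+n) + (-12/5).
  a_n = [-2 a_{n-1} + 3 a_{n-2}] / D(n).
Since the indicial polynomial factors as (r - r_1)(r - r_2), D(n) = (r_1 + n - r_1)(r_1 + n - r_2) = n(n + 19/5).
Evaluating step by step (a_0 = 1):
  n = 1: D(1) = 1(1 + 19/5) = 24/5; numerator = -2(1) = -2; a_1 = (-2)/(24/5) = -5/12
  n = 2: D(2) = 2(2 + 19/5) = 58/5; numerator = -2(-5/12) + 3(1) = 23/6; a_2 = (23/6)/(58/5) = 115/348
  n = 3: D(3) = 3(3 + 19/5) = 102/5; numerator = -2(115/348) + 3(-5/12) = -665/348; a_3 = (-665/348)/(102/5) = -3325/35496
  n = 4: D(4) = 4(4 + 19/5) = 156/5; numerator = -2(-3325/35496) + 3(115/348) = 5230/4437; a_4 = (5230/4437)/(156/5) = 13075/346086

r = 3; a_0 = 1; a_1 = -5/12; a_2 = 115/348; a_3 = -3325/35496; a_4 = 13075/346086


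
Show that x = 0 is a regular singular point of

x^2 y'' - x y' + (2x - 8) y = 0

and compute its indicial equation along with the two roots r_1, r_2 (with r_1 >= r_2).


Divide by x^2 to reach normal form y'' + P_1(x) y' + P_2(x) y = 0 with P_1(x) = -1/x and P_2(x) = 2/x - 8/x^2.
x = 0 is a singular point because the y'-coefficient -1/x has a pole at x = 0 and the y-coefficient 2/x - 8/x^2 has a pole at x = 0.
It is a regular singular point because x P_1(x) = p(x) = -1 and x^2 P_2(x) = q(x) = 2x - 8 are polynomials, hence analytic at x = 0.
p(0) = -1,  q(0) = -8.
Indicial equation: r(r-1) + p(0) r + q(0) = 0, i.e. r^2 + (p(0) - 1) r + q(0) = 0, i.e. r^2 - 2 r - 8 = 0.
Discriminant: (-2)^2 - 4(-8) = 36, so r = (2 ± 6)/2.
Solving: r_1 = 4, r_2 = -2.

indicial: r^2 - 2 r - 8 = 0; roots r_1 = 4, r_2 = -2


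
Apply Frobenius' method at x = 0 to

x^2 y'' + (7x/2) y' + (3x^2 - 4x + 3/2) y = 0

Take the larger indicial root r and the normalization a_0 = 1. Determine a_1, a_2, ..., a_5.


Write in Frobenius form y'' + (p(x)/x) y' + (q(x)/x^2) y = 0:
  p(x) = 7/2,  q(x) = 3x^2 - 4x + 3/2.
Indicial equation: r(r-1) + (7/2) r + (3/2) = 0 -> roots r_1 = -1, r_2 = -3/2.
Take r = r_1 = -1. Let y(x) = x^r sum_{n>=0} a_n x^n with a_0 = 1.
Substitute y = x^r sum a_n x^n and match x^{r+n}. The recurrence is
  D(n) a_n - 4 a_{n-1} + 3 a_{n-2} = 0,  where D(n) = (r+n)(r+n-1) + (7/2)(r+n) + (3/2).
  a_n = [4 a_{n-1} - 3 a_{n-2}] / D(n).
Since the indicial polynomial factors as (r - r_1)(r - r_2), D(n) = (r_1 + n - r_1)(r_1 + n - r_2) = n(n + 1/2).
Evaluating step by step (a_0 = 1):
  n = 1: D(1) = 1(1 + 1/2) = 3/2; numerator = 4(1) = 4; a_1 = (4)/(3/2) = 8/3
  n = 2: D(2) = 2(2 + 1/2) = 5; numerator = 4(8/3) - 3(1) = 23/3; a_2 = (23/3)/(5) = 23/15
  n = 3: D(3) = 3(3 + 1/2) = 21/2; numerator = 4(23/15) - 3(8/3) = -28/15; a_3 = (-28/15)/(21/2) = -8/45
  n = 4: D(4) = 4(4 + 1/2) = 18; numerator = 4(-8/45) - 3(23/15) = -239/45; a_4 = (-239/45)/(18) = -239/810
  n = 5: D(5) = 5(5 + 1/2) = 55/2; numerator = 4(-239/810) - 3(-8/45) = -262/405; a_5 = (-262/405)/(55/2) = -524/22275

r = -1; a_0 = 1; a_1 = 8/3; a_2 = 23/15; a_3 = -8/45; a_4 = -239/810; a_5 = -524/22275


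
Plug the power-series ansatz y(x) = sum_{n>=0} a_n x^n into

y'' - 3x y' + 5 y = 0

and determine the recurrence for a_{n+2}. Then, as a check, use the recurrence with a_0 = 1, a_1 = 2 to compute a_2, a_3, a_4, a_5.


Substitute y = sum_n a_n x^n.
y''(x) has coefficient (n+2)(n+1) a_{n+2} at x^n;
-3 x y'(x) has coefficient -3 n a_n at x^n (shift);
5 y(x) has coefficient 5 a_n at x^n.
Matching x^n: (n+2)(n+1) a_{n+2} + (-3n + 5) a_n = 0.
Thus a_{n+2} = (3n - 5) / ((n+1)(n+2)) * a_n.

Check with a_0 = 1, a_1 = 2 (apply the recurrence for n = 0, 1, 2, 3): a_0 = 1, a_1 = 2, a_2 = -5/2, a_3 = -2/3, a_4 = -5/24, a_5 = -2/15.

a_(n+2) = (3n - 5) / ((n+1)(n+2)) * a_n; check: a_0 = 1, a_1 = 2, a_2 = -5/2, a_3 = -2/3, a_4 = -5/24, a_5 = -2/15


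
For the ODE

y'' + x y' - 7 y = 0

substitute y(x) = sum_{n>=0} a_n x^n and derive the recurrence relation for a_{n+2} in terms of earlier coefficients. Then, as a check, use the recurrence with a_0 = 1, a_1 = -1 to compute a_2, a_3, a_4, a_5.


Substitute y = sum_n a_n x^n.
y''(x) has coefficient (n+2)(n+1) a_{n+2} at x^n;
x y'(x) has coefficient n a_n at x^n (shift);
-7 y(x) has coefficient -7 a_n at x^n.
Matching x^n: (n+2)(n+1) a_{n+2} + (n - 7) a_n = 0.
Thus a_{n+2} = (-n + 7) / ((n+1)(n+2)) * a_n.

Check with a_0 = 1, a_1 = -1 (apply the recurrence for n = 0, 1, 2, 3): a_0 = 1, a_1 = -1, a_2 = 7/2, a_3 = -1, a_4 = 35/24, a_5 = -1/5.

a_(n+2) = (-n + 7) / ((n+1)(n+2)) * a_n; check: a_0 = 1, a_1 = -1, a_2 = 7/2, a_3 = -1, a_4 = 35/24, a_5 = -1/5


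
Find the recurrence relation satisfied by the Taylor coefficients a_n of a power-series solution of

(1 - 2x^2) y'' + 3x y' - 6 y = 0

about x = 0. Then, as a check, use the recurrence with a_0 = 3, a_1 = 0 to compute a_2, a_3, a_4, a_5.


Substitute y = sum_n a_n x^n.
(1 - 2 x^2) y'' contributes (n+2)(n+1) a_{n+2} - 2 n(n-1) a_n at x^n.
3 x y'(x) contributes 3 n a_n at x^n.
-6 y(x) contributes -6 a_n at x^n.
Matching x^n: (n+2)(n+1) a_{n+2} + (-2 n(n-1) + 3 n - 6) a_n = 0.
Thus a_{n+2} = (2 n(n-1) - 3 n + 6) / ((n+1)(n+2)) * a_n.

Check with a_0 = 3, a_1 = 0 (apply the recurrence for n = 0, 1, 2, 3): a_0 = 3, a_1 = 0, a_2 = 9, a_3 = 0, a_4 = 3, a_5 = 0.

a_(n+2) = (2 n(n-1) - 3 n + 6) / ((n+1)(n+2)) * a_n; check: a_0 = 3, a_1 = 0, a_2 = 9, a_3 = 0, a_4 = 3, a_5 = 0


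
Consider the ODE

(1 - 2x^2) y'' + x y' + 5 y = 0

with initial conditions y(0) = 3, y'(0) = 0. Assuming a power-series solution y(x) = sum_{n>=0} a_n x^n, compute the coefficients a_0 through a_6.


Ansatz: y(x) = sum_{n>=0} a_n x^n, so y'(x) = sum_{n>=1} n a_n x^(n-1) and y''(x) = sum_{n>=2} n(n-1) a_n x^(n-2).
Substitute into P(x) y'' + Q(x) y' + R(x) y = 0 with P(x) = 1 - 2x^2, Q(x) = x, R(x) = 5, and match powers of x.
Initial conditions: a_0 = 3, a_1 = 0.
Setting the coefficient of each power of x to zero and solving order by order (substituting the coefficients already found):
  x^0: 2 a_2 + 5 a_0 = 0  ->  2 a_2 = -5 a_0 = -15  ->  a_2 = -15/2
  x^1: 6 a_3 + 6 a_1 = 0  ->  6 a_3 = -6 a_1 = 0  ->  a_3 = 0
  x^2: 12 a_4 + 3 a_2 = 0  ->  12 a_4 = -3 a_2 = 45/2  ->  a_4 = 15/8
  x^3: 20 a_5 - 4 a_3 = 0  ->  20 a_5 = 4 a_3 = 0  ->  a_5 = 0
  x^4: 30 a_6 - 15 a_4 = 0  ->  30 a_6 = 15 a_4 = 225/8  ->  a_6 = 15/16
Truncated series: y(x) = 3 - (15/2) x^2 + (15/8) x^4 + (15/16) x^6 + O(x^7).

a_0 = 3; a_1 = 0; a_2 = -15/2; a_3 = 0; a_4 = 15/8; a_5 = 0; a_6 = 15/16


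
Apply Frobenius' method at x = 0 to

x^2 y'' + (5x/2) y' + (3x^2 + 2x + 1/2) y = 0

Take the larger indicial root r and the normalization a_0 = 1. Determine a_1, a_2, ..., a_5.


Write in Frobenius form y'' + (p(x)/x) y' + (q(x)/x^2) y = 0:
  p(x) = 5/2,  q(x) = 3x^2 + 2x + 1/2.
Indicial equation: r(r-1) + (5/2) r + (1/2) = 0 -> roots r_1 = -1/2, r_2 = -1.
Take r = r_1 = -1/2. Let y(x) = x^r sum_{n>=0} a_n x^n with a_0 = 1.
Substitute y = x^r sum a_n x^n and match x^{r+n}. The recurrence is
  D(n) a_n + 2 a_{n-1} + 3 a_{n-2} = 0,  where D(n) = (r+n)(r+n-1) + (5/2)(r+n) + (1/2).
  a_n = [-2 a_{n-1} - 3 a_{n-2}] / D(n).
Since the indicial polynomial factors as (r - r_1)(r - r_2), D(n) = (r_1 + n - r_1)(r_1 + n - r_2) = n(n + 1/2).
Evaluating step by step (a_0 = 1):
  n = 1: D(1) = 1(1 + 1/2) = 3/2; numerator = -2(1) = -2; a_1 = (-2)/(3/2) = -4/3
  n = 2: D(2) = 2(2 + 1/2) = 5; numerator = -2(-4/3) - 3(1) = -1/3; a_2 = (-1/3)/(5) = -1/15
  n = 3: D(3) = 3(3 + 1/2) = 21/2; numerator = -2(-1/15) - 3(-4/3) = 62/15; a_3 = (62/15)/(21/2) = 124/315
  n = 4: D(4) = 4(4 + 1/2) = 18; numerator = -2(124/315) - 3(-1/15) = -37/63; a_4 = (-37/63)/(18) = -37/1134
  n = 5: D(5) = 5(5 + 1/2) = 55/2; numerator = -2(-37/1134) - 3(124/315) = -3163/2835; a_5 = (-3163/2835)/(55/2) = -6326/155925

r = -1/2; a_0 = 1; a_1 = -4/3; a_2 = -1/15; a_3 = 124/315; a_4 = -37/1134; a_5 = -6326/155925


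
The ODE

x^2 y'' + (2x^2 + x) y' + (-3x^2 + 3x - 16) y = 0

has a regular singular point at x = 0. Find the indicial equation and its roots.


Divide by x^2 to reach normal form y'' + P_1(x) y' + P_2(x) y = 0 with P_1(x) = 2 + 1/x and P_2(x) = -3 + 3/x - 16/x^2.
x = 0 is a singular point because the y'-coefficient 2 + 1/x has a pole at x = 0 and the y-coefficient -3 + 3/x - 16/x^2 has a pole at x = 0.
It is a regular singular point because x P_1(x) = p(x) = 2x + 1 and x^2 P_2(x) = q(x) = -3x^2 + 3x - 16 are polynomials, hence analytic at x = 0.
p(0) = 1,  q(0) = -16.
Indicial equation: r(r-1) + p(0) r + q(0) = 0, i.e. r^2 + (p(0) - 1) r + q(0) = 0, i.e. r^2 - 16 = 0.
Discriminant: (0)^2 - 4(-16) = 64, so r = (0 ± 8)/2.
Solving: r_1 = 4, r_2 = -4.

indicial: r^2 - 16 = 0; roots r_1 = 4, r_2 = -4


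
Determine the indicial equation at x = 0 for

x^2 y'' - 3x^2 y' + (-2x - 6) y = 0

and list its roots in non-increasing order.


Divide by x^2 to reach normal form y'' + P_1(x) y' + P_2(x) y = 0 with P_1(x) = -3 and P_2(x) = -2/x - 6/x^2.
x = 0 is a singular point because the y-coefficient -2/x - 6/x^2 has a pole at x = 0.
It is a regular singular point because x P_1(x) = p(x) = -3x and x^2 P_2(x) = q(x) = -2x - 6 are polynomials, hence analytic at x = 0.
p(0) = 0,  q(0) = -6.
Indicial equation: r(r-1) + p(0) r + q(0) = 0, i.e. r^2 + (p(0) - 1) r + q(0) = 0, i.e. r^2 - 1 r - 6 = 0.
Discriminant: (-1)^2 - 4(-6) = 25, so r = (1 ± 5)/2.
Solving: r_1 = 3, r_2 = -2.

indicial: r^2 - 1 r - 6 = 0; roots r_1 = 3, r_2 = -2


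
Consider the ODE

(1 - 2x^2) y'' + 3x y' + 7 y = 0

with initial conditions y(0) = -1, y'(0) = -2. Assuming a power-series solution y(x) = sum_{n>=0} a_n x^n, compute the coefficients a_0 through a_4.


Ansatz: y(x) = sum_{n>=0} a_n x^n, so y'(x) = sum_{n>=1} n a_n x^(n-1) and y''(x) = sum_{n>=2} n(n-1) a_n x^(n-2).
Substitute into P(x) y'' + Q(x) y' + R(x) y = 0 with P(x) = 1 - 2x^2, Q(x) = 3x, R(x) = 7, and match powers of x.
Initial conditions: a_0 = -1, a_1 = -2.
Setting the coefficient of each power of x to zero and solving order by order (substituting the coefficients already found):
  x^0: 2 a_2 + 7 a_0 = 0  ->  2 a_2 = -7 a_0 = 7  ->  a_2 = 7/2
  x^1: 6 a_3 + 10 a_1 = 0  ->  6 a_3 = -10 a_1 = 20  ->  a_3 = 10/3
  x^2: 12 a_4 + 9 a_2 = 0  ->  12 a_4 = -9 a_2 = -63/2  ->  a_4 = -21/8
Truncated series: y(x) = -1 - 2 x + (7/2) x^2 + (10/3) x^3 - (21/8) x^4 + O(x^5).

a_0 = -1; a_1 = -2; a_2 = 7/2; a_3 = 10/3; a_4 = -21/8


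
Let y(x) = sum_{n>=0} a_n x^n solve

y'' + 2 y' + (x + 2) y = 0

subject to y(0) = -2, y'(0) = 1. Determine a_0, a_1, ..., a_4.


Ansatz: y(x) = sum_{n>=0} a_n x^n, so y'(x) = sum_{n>=1} n a_n x^(n-1) and y''(x) = sum_{n>=2} n(n-1) a_n x^(n-2).
Substitute into P(x) y'' + Q(x) y' + R(x) y = 0 with P(x) = 1, Q(x) = 2, R(x) = x + 2, and match powers of x.
Initial conditions: a_0 = -2, a_1 = 1.
Setting the coefficient of each power of x to zero and solving order by order (substituting the coefficients already found):
  x^0: 2 a_2 + 2 a_1 + 2 a_0 = 0  ->  2 a_2 = -2 a_1 - 2 a_0 = 2  ->  a_2 = 1
  x^1: 6 a_3 + 4 a_2 + 2 a_1 + a_0 = 0  ->  6 a_3 = -4 a_2 - 2 a_1 - a_0 = -4  ->  a_3 = -2/3
  x^2: 12 a_4 + 6 a_3 + 2 a_2 + a_1 = 0  ->  12 a_4 = -6 a_3 - 2 a_2 - a_1 = 1  ->  a_4 = 1/12
Truncated series: y(x) = -2 + x + x^2 - (2/3) x^3 + (1/12) x^4 + O(x^5).

a_0 = -2; a_1 = 1; a_2 = 1; a_3 = -2/3; a_4 = 1/12


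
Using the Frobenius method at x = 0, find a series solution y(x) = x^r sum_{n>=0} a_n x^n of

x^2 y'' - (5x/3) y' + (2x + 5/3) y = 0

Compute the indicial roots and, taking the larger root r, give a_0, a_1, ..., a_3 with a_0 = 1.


Write in Frobenius form y'' + (p(x)/x) y' + (q(x)/x^2) y = 0:
  p(x) = -5/3,  q(x) = 2x + 5/3.
Indicial equation: r(r-1) + (-5/3) r + (5/3) = 0 -> roots r_1 = 5/3, r_2 = 1.
Take r = r_1 = 5/3. Let y(x) = x^r sum_{n>=0} a_n x^n with a_0 = 1.
Substitute y = x^r sum a_n x^n and match x^{r+n}. The recurrence is
  D(n) a_n + 2 a_{n-1} = 0,  where D(n) = (r+n)(r+n-1) + (-5/3)(r+n) + (5/3).
  a_n = -2 / D(n) * a_{n-1}.
Since the indicial polynomial factors as (r - r_1)(r - r_2), D(n) = (r_1 + n - r_1)(r_1 + n - r_2) = n(n + 2/3).
Evaluating step by step (a_0 = 1):
  n = 1: D(1) = 1(1 + 2/3) = 5/3; numerator = -2(1) = -2; a_1 = (-2)/(5/3) = -6/5
  n = 2: D(2) = 2(2 + 2/3) = 16/3; numerator = -2(-6/5) = 12/5; a_2 = (12/5)/(16/3) = 9/20
  n = 3: D(3) = 3(3 + 2/3) = 11; numerator = -2(9/20) = -9/10; a_3 = (-9/10)/(11) = -9/110

r = 5/3; a_0 = 1; a_1 = -6/5; a_2 = 9/20; a_3 = -9/110


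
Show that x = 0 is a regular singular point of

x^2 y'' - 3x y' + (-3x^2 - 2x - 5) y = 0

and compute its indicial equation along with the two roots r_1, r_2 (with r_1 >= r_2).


Divide by x^2 to reach normal form y'' + P_1(x) y' + P_2(x) y = 0 with P_1(x) = -3/x and P_2(x) = -3 - 2/x - 5/x^2.
x = 0 is a singular point because the y'-coefficient -3/x has a pole at x = 0 and the y-coefficient -3 - 2/x - 5/x^2 has a pole at x = 0.
It is a regular singular point because x P_1(x) = p(x) = -3 and x^2 P_2(x) = q(x) = -3x^2 - 2x - 5 are polynomials, hence analytic at x = 0.
p(0) = -3,  q(0) = -5.
Indicial equation: r(r-1) + p(0) r + q(0) = 0, i.e. r^2 + (p(0) - 1) r + q(0) = 0, i.e. r^2 - 4 r - 5 = 0.
Discriminant: (-4)^2 - 4(-5) = 36, so r = (4 ± 6)/2.
Solving: r_1 = 5, r_2 = -1.

indicial: r^2 - 4 r - 5 = 0; roots r_1 = 5, r_2 = -1


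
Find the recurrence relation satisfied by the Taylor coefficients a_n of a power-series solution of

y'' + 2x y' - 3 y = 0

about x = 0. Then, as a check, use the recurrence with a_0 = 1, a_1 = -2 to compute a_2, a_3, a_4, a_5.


Substitute y = sum_n a_n x^n.
y''(x) has coefficient (n+2)(n+1) a_{n+2} at x^n;
2 x y'(x) has coefficient 2 n a_n at x^n (shift);
-3 y(x) has coefficient -3 a_n at x^n.
Matching x^n: (n+2)(n+1) a_{n+2} + (2n - 3) a_n = 0.
Thus a_{n+2} = (-2n + 3) / ((n+1)(n+2)) * a_n.

Check with a_0 = 1, a_1 = -2 (apply the recurrence for n = 0, 1, 2, 3): a_0 = 1, a_1 = -2, a_2 = 3/2, a_3 = -1/3, a_4 = -1/8, a_5 = 1/20.

a_(n+2) = (-2n + 3) / ((n+1)(n+2)) * a_n; check: a_0 = 1, a_1 = -2, a_2 = 3/2, a_3 = -1/3, a_4 = -1/8, a_5 = 1/20


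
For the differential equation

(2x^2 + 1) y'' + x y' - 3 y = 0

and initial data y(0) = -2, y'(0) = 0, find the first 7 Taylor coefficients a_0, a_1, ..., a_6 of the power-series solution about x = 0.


Ansatz: y(x) = sum_{n>=0} a_n x^n, so y'(x) = sum_{n>=1} n a_n x^(n-1) and y''(x) = sum_{n>=2} n(n-1) a_n x^(n-2).
Substitute into P(x) y'' + Q(x) y' + R(x) y = 0 with P(x) = 2x^2 + 1, Q(x) = x, R(x) = -3, and match powers of x.
Initial conditions: a_0 = -2, a_1 = 0.
Setting the coefficient of each power of x to zero and solving order by order (substituting the coefficients already found):
  x^0: 2 a_2 - 3 a_0 = 0  ->  2 a_2 = 3 a_0 = -6  ->  a_2 = -3
  x^1: 6 a_3 - 2 a_1 = 0  ->  6 a_3 = 2 a_1 = 0  ->  a_3 = 0
  x^2: 12 a_4 + 3 a_2 = 0  ->  12 a_4 = -3 a_2 = 9  ->  a_4 = 3/4
  x^3: 20 a_5 + 12 a_3 = 0  ->  20 a_5 = -12 a_3 = 0  ->  a_5 = 0
  x^4: 30 a_6 + 25 a_4 = 0  ->  30 a_6 = -25 a_4 = -75/4  ->  a_6 = -5/8
Truncated series: y(x) = -2 - 3 x^2 + (3/4) x^4 - (5/8) x^6 + O(x^7).

a_0 = -2; a_1 = 0; a_2 = -3; a_3 = 0; a_4 = 3/4; a_5 = 0; a_6 = -5/8


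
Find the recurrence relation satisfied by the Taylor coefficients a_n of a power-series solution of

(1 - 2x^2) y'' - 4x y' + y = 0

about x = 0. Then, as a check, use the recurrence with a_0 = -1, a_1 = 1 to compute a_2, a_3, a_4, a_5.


Substitute y = sum_n a_n x^n.
(1 - 2 x^2) y'' contributes (n+2)(n+1) a_{n+2} - 2 n(n-1) a_n at x^n.
-4 x y'(x) contributes -4 n a_n at x^n.
y(x) contributes 1 a_n at x^n.
Matching x^n: (n+2)(n+1) a_{n+2} + (-2 n(n-1) - 4 n + 1) a_n = 0.
Thus a_{n+2} = (2 n(n-1) + 4 n - 1) / ((n+1)(n+2)) * a_n.

Check with a_0 = -1, a_1 = 1 (apply the recurrence for n = 0, 1, 2, 3): a_0 = -1, a_1 = 1, a_2 = 1/2, a_3 = 1/2, a_4 = 11/24, a_5 = 23/40.

a_(n+2) = (2 n(n-1) + 4 n - 1) / ((n+1)(n+2)) * a_n; check: a_0 = -1, a_1 = 1, a_2 = 1/2, a_3 = 1/2, a_4 = 11/24, a_5 = 23/40


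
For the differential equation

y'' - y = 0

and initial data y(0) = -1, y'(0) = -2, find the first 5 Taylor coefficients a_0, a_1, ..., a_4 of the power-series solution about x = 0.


Ansatz: y(x) = sum_{n>=0} a_n x^n, so y'(x) = sum_{n>=1} n a_n x^(n-1) and y''(x) = sum_{n>=2} n(n-1) a_n x^(n-2).
Substitute into P(x) y'' + Q(x) y' + R(x) y = 0 with P(x) = 1, Q(x) = 0, R(x) = -1, and match powers of x.
Initial conditions: a_0 = -1, a_1 = -2.
Setting the coefficient of each power of x to zero and solving order by order (substituting the coefficients already found):
  x^0: 2 a_2 - a_0 = 0  ->  2 a_2 = a_0 = -1  ->  a_2 = -1/2
  x^1: 6 a_3 - a_1 = 0  ->  6 a_3 = a_1 = -2  ->  a_3 = -1/3
  x^2: 12 a_4 - a_2 = 0  ->  12 a_4 = a_2 = -1/2  ->  a_4 = -1/24
Truncated series: y(x) = -1 - 2 x - (1/2) x^2 - (1/3) x^3 - (1/24) x^4 + O(x^5).

a_0 = -1; a_1 = -2; a_2 = -1/2; a_3 = -1/3; a_4 = -1/24


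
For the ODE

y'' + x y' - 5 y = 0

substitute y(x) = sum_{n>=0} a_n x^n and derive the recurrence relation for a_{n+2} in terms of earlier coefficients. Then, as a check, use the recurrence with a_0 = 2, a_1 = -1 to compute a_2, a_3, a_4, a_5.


Substitute y = sum_n a_n x^n.
y''(x) has coefficient (n+2)(n+1) a_{n+2} at x^n;
x y'(x) has coefficient n a_n at x^n (shift);
-5 y(x) has coefficient -5 a_n at x^n.
Matching x^n: (n+2)(n+1) a_{n+2} + (n - 5) a_n = 0.
Thus a_{n+2} = (-n + 5) / ((n+1)(n+2)) * a_n.

Check with a_0 = 2, a_1 = -1 (apply the recurrence for n = 0, 1, 2, 3): a_0 = 2, a_1 = -1, a_2 = 5, a_3 = -2/3, a_4 = 5/4, a_5 = -1/15.

a_(n+2) = (-n + 5) / ((n+1)(n+2)) * a_n; check: a_0 = 2, a_1 = -1, a_2 = 5, a_3 = -2/3, a_4 = 5/4, a_5 = -1/15


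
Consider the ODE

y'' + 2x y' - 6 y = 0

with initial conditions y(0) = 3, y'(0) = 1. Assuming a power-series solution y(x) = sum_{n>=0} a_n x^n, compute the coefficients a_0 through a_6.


Ansatz: y(x) = sum_{n>=0} a_n x^n, so y'(x) = sum_{n>=1} n a_n x^(n-1) and y''(x) = sum_{n>=2} n(n-1) a_n x^(n-2).
Substitute into P(x) y'' + Q(x) y' + R(x) y = 0 with P(x) = 1, Q(x) = 2x, R(x) = -6, and match powers of x.
Initial conditions: a_0 = 3, a_1 = 1.
Setting the coefficient of each power of x to zero and solving order by order (substituting the coefficients already found):
  x^0: 2 a_2 - 6 a_0 = 0  ->  2 a_2 = 6 a_0 = 18  ->  a_2 = 9
  x^1: 6 a_3 - 4 a_1 = 0  ->  6 a_3 = 4 a_1 = 4  ->  a_3 = 2/3
  x^2: 12 a_4 - 2 a_2 = 0  ->  12 a_4 = 2 a_2 = 18  ->  a_4 = 3/2
  x^3: 20 a_5 = 0  ->  a_5 = 0
  x^4: 30 a_6 + 2 a_4 = 0  ->  30 a_6 = -2 a_4 = -3  ->  a_6 = -1/10
Truncated series: y(x) = 3 + x + 9 x^2 + (2/3) x^3 + (3/2) x^4 - (1/10) x^6 + O(x^7).

a_0 = 3; a_1 = 1; a_2 = 9; a_3 = 2/3; a_4 = 3/2; a_5 = 0; a_6 = -1/10


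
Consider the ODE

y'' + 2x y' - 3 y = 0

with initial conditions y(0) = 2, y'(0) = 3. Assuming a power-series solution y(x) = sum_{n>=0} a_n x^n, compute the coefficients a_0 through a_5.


Ansatz: y(x) = sum_{n>=0} a_n x^n, so y'(x) = sum_{n>=1} n a_n x^(n-1) and y''(x) = sum_{n>=2} n(n-1) a_n x^(n-2).
Substitute into P(x) y'' + Q(x) y' + R(x) y = 0 with P(x) = 1, Q(x) = 2x, R(x) = -3, and match powers of x.
Initial conditions: a_0 = 2, a_1 = 3.
Setting the coefficient of each power of x to zero and solving order by order (substituting the coefficients already found):
  x^0: 2 a_2 - 3 a_0 = 0  ->  2 a_2 = 3 a_0 = 6  ->  a_2 = 3
  x^1: 6 a_3 - a_1 = 0  ->  6 a_3 = a_1 = 3  ->  a_3 = 1/2
  x^2: 12 a_4 + a_2 = 0  ->  12 a_4 = -a_2 = -3  ->  a_4 = -1/4
  x^3: 20 a_5 + 3 a_3 = 0  ->  20 a_5 = -3 a_3 = -3/2  ->  a_5 = -3/40
Truncated series: y(x) = 2 + 3 x + 3 x^2 + (1/2) x^3 - (1/4) x^4 - (3/40) x^5 + O(x^6).

a_0 = 2; a_1 = 3; a_2 = 3; a_3 = 1/2; a_4 = -1/4; a_5 = -3/40


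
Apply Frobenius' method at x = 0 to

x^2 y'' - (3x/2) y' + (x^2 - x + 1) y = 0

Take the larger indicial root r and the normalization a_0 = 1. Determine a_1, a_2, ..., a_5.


Write in Frobenius form y'' + (p(x)/x) y' + (q(x)/x^2) y = 0:
  p(x) = -3/2,  q(x) = x^2 - x + 1.
Indicial equation: r(r-1) + (-3/2) r + (1) = 0 -> roots r_1 = 2, r_2 = 1/2.
Take r = r_1 = 2. Let y(x) = x^r sum_{n>=0} a_n x^n with a_0 = 1.
Substitute y = x^r sum a_n x^n and match x^{r+n}. The recurrence is
  D(n) a_n - 1 a_{n-1} + 1 a_{n-2} = 0,  where D(n) = (r+n)(r+n-1) + (-3/2)(r+n) + (1).
  a_n = [1 a_{n-1} - 1 a_{n-2}] / D(n).
Since the indicial polynomial factors as (r - r_1)(r - r_2), D(n) = (r_1 + n - r_1)(r_1 + n - r_2) = n(n + 3/2).
Evaluating step by step (a_0 = 1):
  n = 1: D(1) = 1(1 + 3/2) = 5/2; numerator = 1(1) = 1; a_1 = (1)/(5/2) = 2/5
  n = 2: D(2) = 2(2 + 3/2) = 7; numerator = 1(2/5) - 1(1) = -3/5; a_2 = (-3/5)/(7) = -3/35
  n = 3: D(3) = 3(3 + 3/2) = 27/2; numerator = 1(-3/35) - 1(2/5) = -17/35; a_3 = (-17/35)/(27/2) = -34/945
  n = 4: D(4) = 4(4 + 3/2) = 22; numerator = 1(-34/945) - 1(-3/35) = 47/945; a_4 = (47/945)/(22) = 47/20790
  n = 5: D(5) = 5(5 + 3/2) = 65/2; numerator = 1(47/20790) - 1(-34/945) = 53/1386; a_5 = (53/1386)/(65/2) = 53/45045

r = 2; a_0 = 1; a_1 = 2/5; a_2 = -3/35; a_3 = -34/945; a_4 = 47/20790; a_5 = 53/45045


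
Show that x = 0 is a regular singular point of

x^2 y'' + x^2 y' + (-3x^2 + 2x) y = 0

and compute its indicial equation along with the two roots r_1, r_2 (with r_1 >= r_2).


Divide by x^2 to reach normal form y'' + P_1(x) y' + P_2(x) y = 0 with P_1(x) = 1 and P_2(x) = -3 + 2/x.
x = 0 is a singular point because the y-coefficient -3 + 2/x has a pole at x = 0.
It is a regular singular point because x P_1(x) = p(x) = x and x^2 P_2(x) = q(x) = -3x^2 + 2x are polynomials, hence analytic at x = 0.
p(0) = 0,  q(0) = 0.
Indicial equation: r(r-1) + p(0) r + q(0) = 0, i.e. r^2 + (p(0) - 1) r + q(0) = 0, i.e. r^2 - 1 r = 0.
Discriminant: (-1)^2 - 4(0) = 1, so r = (1 ± 1)/2.
Solving: r_1 = 1, r_2 = 0.

indicial: r^2 - 1 r = 0; roots r_1 = 1, r_2 = 0


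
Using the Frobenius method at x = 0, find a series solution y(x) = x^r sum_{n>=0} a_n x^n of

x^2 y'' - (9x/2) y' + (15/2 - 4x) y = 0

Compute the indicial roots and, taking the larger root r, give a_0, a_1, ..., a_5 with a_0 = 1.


Write in Frobenius form y'' + (p(x)/x) y' + (q(x)/x^2) y = 0:
  p(x) = -9/2,  q(x) = 15/2 - 4x.
Indicial equation: r(r-1) + (-9/2) r + (15/2) = 0 -> roots r_1 = 3, r_2 = 5/2.
Take r = r_1 = 3. Let y(x) = x^r sum_{n>=0} a_n x^n with a_0 = 1.
Substitute y = x^r sum a_n x^n and match x^{r+n}. The recurrence is
  D(n) a_n - 4 a_{n-1} = 0,  where D(n) = (r+n)(r+n-1) + (-9/2)(r+n) + (15/2).
  a_n = 4 / D(n) * a_{n-1}.
Since the indicial polynomial factors as (r - r_1)(r - r_2), D(n) = (r_1 + n - r_1)(r_1 + n - r_2) = n(n + 1/2).
Evaluating step by step (a_0 = 1):
  n = 1: D(1) = 1(1 + 1/2) = 3/2; numerator = 4(1) = 4; a_1 = (4)/(3/2) = 8/3
  n = 2: D(2) = 2(2 + 1/2) = 5; numerator = 4(8/3) = 32/3; a_2 = (32/3)/(5) = 32/15
  n = 3: D(3) = 3(3 + 1/2) = 21/2; numerator = 4(32/15) = 128/15; a_3 = (128/15)/(21/2) = 256/315
  n = 4: D(4) = 4(4 + 1/2) = 18; numerator = 4(256/315) = 1024/315; a_4 = (1024/315)/(18) = 512/2835
  n = 5: D(5) = 5(5 + 1/2) = 55/2; numerator = 4(512/2835) = 2048/2835; a_5 = (2048/2835)/(55/2) = 4096/155925

r = 3; a_0 = 1; a_1 = 8/3; a_2 = 32/15; a_3 = 256/315; a_4 = 512/2835; a_5 = 4096/155925
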